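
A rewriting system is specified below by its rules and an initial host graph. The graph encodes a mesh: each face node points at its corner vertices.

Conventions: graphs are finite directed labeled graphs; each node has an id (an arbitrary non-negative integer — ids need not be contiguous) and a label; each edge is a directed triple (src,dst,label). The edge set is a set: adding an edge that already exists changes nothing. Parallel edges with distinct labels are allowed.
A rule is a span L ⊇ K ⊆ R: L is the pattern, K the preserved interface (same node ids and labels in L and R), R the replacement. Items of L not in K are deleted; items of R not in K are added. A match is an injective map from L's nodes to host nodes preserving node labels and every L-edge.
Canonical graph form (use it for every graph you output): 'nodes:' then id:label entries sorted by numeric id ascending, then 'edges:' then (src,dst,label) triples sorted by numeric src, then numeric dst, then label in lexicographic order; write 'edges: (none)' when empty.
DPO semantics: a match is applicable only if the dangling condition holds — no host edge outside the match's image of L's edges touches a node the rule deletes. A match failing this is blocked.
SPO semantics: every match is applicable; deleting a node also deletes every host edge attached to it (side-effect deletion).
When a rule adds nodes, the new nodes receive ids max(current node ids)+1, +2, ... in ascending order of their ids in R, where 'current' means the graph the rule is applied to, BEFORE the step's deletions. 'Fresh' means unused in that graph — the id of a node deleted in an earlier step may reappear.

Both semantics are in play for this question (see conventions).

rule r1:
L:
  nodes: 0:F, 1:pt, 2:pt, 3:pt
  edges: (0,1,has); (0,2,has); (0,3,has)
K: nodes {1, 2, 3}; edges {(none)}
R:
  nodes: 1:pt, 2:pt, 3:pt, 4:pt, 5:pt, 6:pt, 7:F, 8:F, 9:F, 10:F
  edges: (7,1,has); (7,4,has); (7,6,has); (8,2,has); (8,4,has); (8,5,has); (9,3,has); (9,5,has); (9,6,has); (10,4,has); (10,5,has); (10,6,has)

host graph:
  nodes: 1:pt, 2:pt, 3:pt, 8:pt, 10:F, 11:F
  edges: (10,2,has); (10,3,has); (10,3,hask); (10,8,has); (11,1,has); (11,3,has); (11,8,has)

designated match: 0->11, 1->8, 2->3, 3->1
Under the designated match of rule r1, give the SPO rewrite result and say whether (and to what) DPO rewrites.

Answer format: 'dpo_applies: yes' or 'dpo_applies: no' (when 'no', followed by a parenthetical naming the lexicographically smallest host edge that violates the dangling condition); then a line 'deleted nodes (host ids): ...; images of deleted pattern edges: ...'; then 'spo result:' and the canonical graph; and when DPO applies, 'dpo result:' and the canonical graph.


dpo_applies: yes
deleted nodes (host ids): 11; images of deleted pattern edges: (11,1,has); (11,3,has); (11,8,has)
spo result:
nodes: 1:pt, 2:pt, 3:pt, 8:pt, 10:F, 12:pt, 13:pt, 14:pt, 15:F, 16:F, 17:F, 18:F
edges: (10,2,has); (10,3,has); (10,3,hask); (10,8,has); (15,8,has); (15,12,has); (15,14,has); (16,3,has); (16,12,has); (16,13,has); (17,1,has); (17,13,has); (17,14,has); (18,12,has); (18,13,has); (18,14,has)
dpo result:
nodes: 1:pt, 2:pt, 3:pt, 8:pt, 10:F, 12:pt, 13:pt, 14:pt, 15:F, 16:F, 17:F, 18:F
edges: (10,2,has); (10,3,has); (10,3,hask); (10,8,has); (15,8,has); (15,12,has); (15,14,has); (16,3,has); (16,12,has); (16,13,has); (17,1,has); (17,13,has); (17,14,has); (18,12,has); (18,13,has); (18,14,has)


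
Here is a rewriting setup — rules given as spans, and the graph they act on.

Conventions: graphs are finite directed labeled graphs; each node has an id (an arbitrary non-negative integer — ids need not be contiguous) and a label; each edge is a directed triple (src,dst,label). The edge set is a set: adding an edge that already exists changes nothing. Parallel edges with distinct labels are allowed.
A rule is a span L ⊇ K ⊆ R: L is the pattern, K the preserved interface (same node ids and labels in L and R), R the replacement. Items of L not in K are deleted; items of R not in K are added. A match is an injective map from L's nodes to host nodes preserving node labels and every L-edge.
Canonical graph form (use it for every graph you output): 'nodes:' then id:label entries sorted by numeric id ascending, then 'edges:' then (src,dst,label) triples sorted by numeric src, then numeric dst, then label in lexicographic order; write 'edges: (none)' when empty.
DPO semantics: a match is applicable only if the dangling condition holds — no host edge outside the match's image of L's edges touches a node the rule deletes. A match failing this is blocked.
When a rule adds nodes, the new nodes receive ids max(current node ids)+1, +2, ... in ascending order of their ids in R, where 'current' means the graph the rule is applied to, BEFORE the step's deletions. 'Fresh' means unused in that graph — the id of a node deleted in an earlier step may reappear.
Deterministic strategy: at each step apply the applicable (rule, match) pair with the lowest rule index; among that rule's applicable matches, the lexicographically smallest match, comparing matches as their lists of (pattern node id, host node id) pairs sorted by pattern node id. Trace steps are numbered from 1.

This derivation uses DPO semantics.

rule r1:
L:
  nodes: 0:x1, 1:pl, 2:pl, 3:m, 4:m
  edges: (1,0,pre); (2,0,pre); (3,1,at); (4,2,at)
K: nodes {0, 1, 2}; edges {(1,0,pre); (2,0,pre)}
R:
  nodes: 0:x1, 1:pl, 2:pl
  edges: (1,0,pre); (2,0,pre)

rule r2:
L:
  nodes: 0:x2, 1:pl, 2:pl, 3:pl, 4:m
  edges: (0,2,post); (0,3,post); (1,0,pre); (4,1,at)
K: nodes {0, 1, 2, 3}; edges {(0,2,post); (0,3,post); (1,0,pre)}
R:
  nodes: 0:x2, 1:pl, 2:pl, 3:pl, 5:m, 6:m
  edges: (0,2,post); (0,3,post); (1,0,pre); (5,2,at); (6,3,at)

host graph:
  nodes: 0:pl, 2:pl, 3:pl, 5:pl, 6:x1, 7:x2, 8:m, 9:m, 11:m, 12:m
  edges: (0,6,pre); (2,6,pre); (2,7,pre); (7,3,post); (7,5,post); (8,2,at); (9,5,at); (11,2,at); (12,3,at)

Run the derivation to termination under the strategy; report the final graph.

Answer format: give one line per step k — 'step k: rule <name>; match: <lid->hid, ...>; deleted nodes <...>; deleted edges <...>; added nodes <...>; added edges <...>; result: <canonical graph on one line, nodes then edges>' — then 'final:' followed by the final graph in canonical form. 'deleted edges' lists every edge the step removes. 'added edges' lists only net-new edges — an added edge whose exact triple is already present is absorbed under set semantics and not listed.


step 1: rule r2; match: 0->7, 1->2, 2->3, 3->5, 4->8; deleted nodes 8; deleted edges (8,2,at); added nodes 13, 14; added edges (13,3,at); (14,5,at); result: nodes: 0:pl, 2:pl, 3:pl, 5:pl, 6:x1, 7:x2, 9:m, 11:m, 12:m, 13:m, 14:m edges: (0,6,pre); (2,6,pre); (2,7,pre); (7,3,post); (7,5,post); (9,5,at); (11,2,at); (12,3,at); (13,3,at); (14,5,at)
step 2: rule r2; match: 0->7, 1->2, 2->3, 3->5, 4->11; deleted nodes 11; deleted edges (11,2,at); added nodes 15, 16; added edges (15,3,at); (16,5,at); result: nodes: 0:pl, 2:pl, 3:pl, 5:pl, 6:x1, 7:x2, 9:m, 12:m, 13:m, 14:m, 15:m, 16:m edges: (0,6,pre); (2,6,pre); (2,7,pre); (7,3,post); (7,5,post); (9,5,at); (12,3,at); (13,3,at); (14,5,at); (15,3,at); (16,5,at)
final:
nodes: 0:pl, 2:pl, 3:pl, 5:pl, 6:x1, 7:x2, 9:m, 12:m, 13:m, 14:m, 15:m, 16:m
edges: (0,6,pre); (2,6,pre); (2,7,pre); (7,3,post); (7,5,post); (9,5,at); (12,3,at); (13,3,at); (14,5,at); (15,3,at); (16,5,at)


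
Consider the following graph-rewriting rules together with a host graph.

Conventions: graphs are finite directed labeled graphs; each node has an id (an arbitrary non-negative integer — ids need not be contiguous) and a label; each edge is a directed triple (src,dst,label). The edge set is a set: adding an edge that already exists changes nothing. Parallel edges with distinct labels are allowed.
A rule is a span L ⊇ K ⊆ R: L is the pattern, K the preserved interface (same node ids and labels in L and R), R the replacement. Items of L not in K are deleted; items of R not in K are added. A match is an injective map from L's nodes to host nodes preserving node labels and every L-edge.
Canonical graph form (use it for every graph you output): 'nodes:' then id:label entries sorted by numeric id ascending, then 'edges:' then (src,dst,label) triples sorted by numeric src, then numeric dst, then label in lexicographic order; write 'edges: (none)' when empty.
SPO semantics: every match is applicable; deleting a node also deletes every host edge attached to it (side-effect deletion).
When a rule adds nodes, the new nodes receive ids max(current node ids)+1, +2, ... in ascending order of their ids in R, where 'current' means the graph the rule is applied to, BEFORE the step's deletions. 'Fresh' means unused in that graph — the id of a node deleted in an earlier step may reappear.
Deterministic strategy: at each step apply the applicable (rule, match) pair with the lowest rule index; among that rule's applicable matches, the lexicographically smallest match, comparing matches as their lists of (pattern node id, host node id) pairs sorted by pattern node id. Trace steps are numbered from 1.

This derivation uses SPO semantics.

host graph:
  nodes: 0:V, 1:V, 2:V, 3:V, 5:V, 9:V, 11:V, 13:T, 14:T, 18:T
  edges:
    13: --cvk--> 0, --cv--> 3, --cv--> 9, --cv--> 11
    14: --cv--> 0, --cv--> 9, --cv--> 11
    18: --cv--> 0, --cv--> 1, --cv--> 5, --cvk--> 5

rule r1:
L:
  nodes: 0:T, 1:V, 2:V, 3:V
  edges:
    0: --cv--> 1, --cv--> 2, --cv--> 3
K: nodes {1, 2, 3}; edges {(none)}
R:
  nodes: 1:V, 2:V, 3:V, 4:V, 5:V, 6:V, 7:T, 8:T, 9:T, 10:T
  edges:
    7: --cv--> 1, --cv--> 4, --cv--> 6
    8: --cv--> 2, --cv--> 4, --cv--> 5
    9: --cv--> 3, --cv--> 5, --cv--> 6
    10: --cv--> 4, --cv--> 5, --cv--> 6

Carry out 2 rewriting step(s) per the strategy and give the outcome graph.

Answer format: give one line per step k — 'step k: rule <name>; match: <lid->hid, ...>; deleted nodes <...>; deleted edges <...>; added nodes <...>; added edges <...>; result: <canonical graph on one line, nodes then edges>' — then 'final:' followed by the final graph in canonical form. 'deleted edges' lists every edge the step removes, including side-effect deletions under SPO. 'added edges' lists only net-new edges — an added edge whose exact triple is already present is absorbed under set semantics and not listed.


step 1: rule r1; match: 0->13, 1->3, 2->9, 3->11; deleted nodes 13; deleted edges (13,0,cvk); (13,3,cv); (13,9,cv); (13,11,cv); added nodes 19, 20, 21, 22, 23, 24, 25; added edges (22,3,cv); (22,19,cv); (22,21,cv); (23,9,cv); (23,19,cv); (23,20,cv); (24,11,cv); (24,20,cv); (24,21,cv); (25,19,cv); (25,20,cv); (25,21,cv); result: nodes: 0:V, 1:V, 2:V, 3:V, 5:V, 9:V, 11:V, 14:T, 18:T, 19:V, 20:V, 21:V, 22:T, 23:T, 24:T, 25:T edges: (14,0,cv); (14,9,cv); (14,11,cv); (18,0,cv); (18,1,cv); (18,5,cv); (18,5,cvk); (22,3,cv); (22,19,cv); (22,21,cv); (23,9,cv); (23,19,cv); (23,20,cv); (24,11,cv); (24,20,cv); (24,21,cv); (25,19,cv); (25,20,cv); (25,21,cv)
step 2: rule r1; match: 0->14, 1->0, 2->9, 3->11; deleted nodes 14; deleted edges (14,0,cv); (14,9,cv); (14,11,cv); added nodes 26, 27, 28, 29, 30, 31, 32; added edges (29,0,cv); (29,26,cv); (29,28,cv); (30,9,cv); (30,26,cv); (30,27,cv); (31,11,cv); (31,27,cv); (31,28,cv); (32,26,cv); (32,27,cv); (32,28,cv); result: nodes: 0:V, 1:V, 2:V, 3:V, 5:V, 9:V, 11:V, 18:T, 19:V, 20:V, 21:V, 22:T, 23:T, 24:T, 25:T, 26:V, 27:V, 28:V, 29:T, 30:T, 31:T, 32:T edges: (18,0,cv); (18,1,cv); (18,5,cv); (18,5,cvk); (22,3,cv); (22,19,cv); (22,21,cv); (23,9,cv); (23,19,cv); (23,20,cv); (24,11,cv); (24,20,cv); (24,21,cv); (25,19,cv); (25,20,cv); (25,21,cv); (29,0,cv); (29,26,cv); (29,28,cv); (30,9,cv); (30,26,cv); (30,27,cv); (31,11,cv); (31,27,cv); (31,28,cv); (32,26,cv); (32,27,cv); (32,28,cv)
final:
nodes: 0:V, 1:V, 2:V, 3:V, 5:V, 9:V, 11:V, 18:T, 19:V, 20:V, 21:V, 22:T, 23:T, 24:T, 25:T, 26:V, 27:V, 28:V, 29:T, 30:T, 31:T, 32:T
edges: (18,0,cv); (18,1,cv); (18,5,cv); (18,5,cvk); (22,3,cv); (22,19,cv); (22,21,cv); (23,9,cv); (23,19,cv); (23,20,cv); (24,11,cv); (24,20,cv); (24,21,cv); (25,19,cv); (25,20,cv); (25,21,cv); (29,0,cv); (29,26,cv); (29,28,cv); (30,9,cv); (30,26,cv); (30,27,cv); (31,11,cv); (31,27,cv); (31,28,cv); (32,26,cv); (32,27,cv); (32,28,cv)


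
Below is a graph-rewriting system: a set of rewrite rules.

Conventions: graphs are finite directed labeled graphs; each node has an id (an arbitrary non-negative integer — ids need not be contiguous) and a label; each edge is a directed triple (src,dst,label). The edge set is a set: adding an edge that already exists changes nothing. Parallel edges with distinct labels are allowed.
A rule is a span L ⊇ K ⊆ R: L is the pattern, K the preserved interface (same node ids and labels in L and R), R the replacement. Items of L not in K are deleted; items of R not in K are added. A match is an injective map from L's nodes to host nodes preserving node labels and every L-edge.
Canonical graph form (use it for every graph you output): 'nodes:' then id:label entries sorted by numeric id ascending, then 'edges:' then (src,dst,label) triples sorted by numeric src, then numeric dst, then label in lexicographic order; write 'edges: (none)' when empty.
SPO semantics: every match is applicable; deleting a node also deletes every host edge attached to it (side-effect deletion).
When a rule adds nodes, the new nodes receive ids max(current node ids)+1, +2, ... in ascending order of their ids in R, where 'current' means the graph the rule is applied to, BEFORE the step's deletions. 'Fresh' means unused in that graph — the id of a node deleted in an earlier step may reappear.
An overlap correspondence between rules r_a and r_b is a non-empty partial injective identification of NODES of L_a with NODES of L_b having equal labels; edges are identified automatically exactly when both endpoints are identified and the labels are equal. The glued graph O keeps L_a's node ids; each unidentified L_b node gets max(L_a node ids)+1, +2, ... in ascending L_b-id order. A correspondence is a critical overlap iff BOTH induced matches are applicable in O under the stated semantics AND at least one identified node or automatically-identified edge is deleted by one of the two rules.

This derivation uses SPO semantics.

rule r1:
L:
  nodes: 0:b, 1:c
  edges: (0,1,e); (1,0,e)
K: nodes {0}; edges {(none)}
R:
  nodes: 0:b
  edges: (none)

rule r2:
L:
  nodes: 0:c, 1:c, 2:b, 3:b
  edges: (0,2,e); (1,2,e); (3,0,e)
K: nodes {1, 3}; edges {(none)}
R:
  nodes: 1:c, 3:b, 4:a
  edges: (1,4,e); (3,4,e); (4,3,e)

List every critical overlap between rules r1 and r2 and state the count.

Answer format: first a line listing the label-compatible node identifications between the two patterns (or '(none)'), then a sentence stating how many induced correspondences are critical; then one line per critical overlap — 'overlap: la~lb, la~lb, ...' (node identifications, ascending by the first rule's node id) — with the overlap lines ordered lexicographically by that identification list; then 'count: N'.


label-compatible node identifications between L(r1) and L(r2): 0~2, 0~3, 1~0, 1~1
7 of the induced correspondences are critical overlaps of r1 and r2.
overlap: 0~2
overlap: 0~2, 1~0
overlap: 0~2, 1~1
overlap: 0~3, 1~0
overlap: 0~3, 1~1
overlap: 1~0
overlap: 1~1
count: 7


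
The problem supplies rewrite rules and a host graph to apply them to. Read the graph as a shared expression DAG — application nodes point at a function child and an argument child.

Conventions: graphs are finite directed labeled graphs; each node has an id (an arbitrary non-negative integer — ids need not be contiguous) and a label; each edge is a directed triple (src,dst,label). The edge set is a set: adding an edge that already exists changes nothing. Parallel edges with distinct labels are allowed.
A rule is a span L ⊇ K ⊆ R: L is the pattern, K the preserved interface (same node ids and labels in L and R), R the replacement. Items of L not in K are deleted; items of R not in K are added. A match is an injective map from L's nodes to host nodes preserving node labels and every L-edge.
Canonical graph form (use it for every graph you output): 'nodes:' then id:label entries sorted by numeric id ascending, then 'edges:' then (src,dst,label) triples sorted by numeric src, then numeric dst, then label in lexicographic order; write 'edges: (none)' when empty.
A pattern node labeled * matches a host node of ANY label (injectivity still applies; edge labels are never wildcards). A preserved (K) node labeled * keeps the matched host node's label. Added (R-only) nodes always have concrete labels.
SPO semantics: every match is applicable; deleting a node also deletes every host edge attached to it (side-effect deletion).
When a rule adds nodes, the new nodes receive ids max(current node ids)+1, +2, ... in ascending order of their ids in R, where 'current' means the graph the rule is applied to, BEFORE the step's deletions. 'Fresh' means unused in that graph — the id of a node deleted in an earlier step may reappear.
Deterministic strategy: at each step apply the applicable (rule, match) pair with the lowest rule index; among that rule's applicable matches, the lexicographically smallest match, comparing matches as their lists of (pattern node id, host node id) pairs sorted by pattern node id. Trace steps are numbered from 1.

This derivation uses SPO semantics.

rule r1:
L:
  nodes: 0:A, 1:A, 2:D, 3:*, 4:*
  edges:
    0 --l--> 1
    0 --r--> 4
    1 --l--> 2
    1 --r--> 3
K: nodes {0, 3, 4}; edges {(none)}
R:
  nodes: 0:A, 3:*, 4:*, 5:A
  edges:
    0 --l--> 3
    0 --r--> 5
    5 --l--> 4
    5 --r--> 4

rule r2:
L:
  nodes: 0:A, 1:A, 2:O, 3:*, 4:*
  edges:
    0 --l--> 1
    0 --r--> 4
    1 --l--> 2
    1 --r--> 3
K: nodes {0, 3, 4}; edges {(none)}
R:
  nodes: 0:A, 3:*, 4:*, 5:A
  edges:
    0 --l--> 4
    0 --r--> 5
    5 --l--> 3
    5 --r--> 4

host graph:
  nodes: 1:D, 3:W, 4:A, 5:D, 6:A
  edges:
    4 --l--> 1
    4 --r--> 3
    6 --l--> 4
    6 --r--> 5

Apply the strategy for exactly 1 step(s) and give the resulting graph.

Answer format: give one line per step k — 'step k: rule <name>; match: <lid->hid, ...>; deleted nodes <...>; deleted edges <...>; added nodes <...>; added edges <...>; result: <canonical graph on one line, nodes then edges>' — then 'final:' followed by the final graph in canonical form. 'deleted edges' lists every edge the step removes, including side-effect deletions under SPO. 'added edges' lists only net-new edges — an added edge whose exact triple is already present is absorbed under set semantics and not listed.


step 1: rule r1; match: 0->6, 1->4, 2->1, 3->3, 4->5; deleted nodes 1, 4; deleted edges (4,1,l); (4,3,r); (6,4,l); (6,5,r); added nodes 7; added edges (6,3,l); (6,7,r); (7,5,l); (7,5,r); result: nodes: 3:W, 5:D, 6:A, 7:A edges: (6,3,l); (6,7,r); (7,5,l); (7,5,r)
final:
nodes: 3:W, 5:D, 6:A, 7:A
edges: (6,3,l); (6,7,r); (7,5,l); (7,5,r)


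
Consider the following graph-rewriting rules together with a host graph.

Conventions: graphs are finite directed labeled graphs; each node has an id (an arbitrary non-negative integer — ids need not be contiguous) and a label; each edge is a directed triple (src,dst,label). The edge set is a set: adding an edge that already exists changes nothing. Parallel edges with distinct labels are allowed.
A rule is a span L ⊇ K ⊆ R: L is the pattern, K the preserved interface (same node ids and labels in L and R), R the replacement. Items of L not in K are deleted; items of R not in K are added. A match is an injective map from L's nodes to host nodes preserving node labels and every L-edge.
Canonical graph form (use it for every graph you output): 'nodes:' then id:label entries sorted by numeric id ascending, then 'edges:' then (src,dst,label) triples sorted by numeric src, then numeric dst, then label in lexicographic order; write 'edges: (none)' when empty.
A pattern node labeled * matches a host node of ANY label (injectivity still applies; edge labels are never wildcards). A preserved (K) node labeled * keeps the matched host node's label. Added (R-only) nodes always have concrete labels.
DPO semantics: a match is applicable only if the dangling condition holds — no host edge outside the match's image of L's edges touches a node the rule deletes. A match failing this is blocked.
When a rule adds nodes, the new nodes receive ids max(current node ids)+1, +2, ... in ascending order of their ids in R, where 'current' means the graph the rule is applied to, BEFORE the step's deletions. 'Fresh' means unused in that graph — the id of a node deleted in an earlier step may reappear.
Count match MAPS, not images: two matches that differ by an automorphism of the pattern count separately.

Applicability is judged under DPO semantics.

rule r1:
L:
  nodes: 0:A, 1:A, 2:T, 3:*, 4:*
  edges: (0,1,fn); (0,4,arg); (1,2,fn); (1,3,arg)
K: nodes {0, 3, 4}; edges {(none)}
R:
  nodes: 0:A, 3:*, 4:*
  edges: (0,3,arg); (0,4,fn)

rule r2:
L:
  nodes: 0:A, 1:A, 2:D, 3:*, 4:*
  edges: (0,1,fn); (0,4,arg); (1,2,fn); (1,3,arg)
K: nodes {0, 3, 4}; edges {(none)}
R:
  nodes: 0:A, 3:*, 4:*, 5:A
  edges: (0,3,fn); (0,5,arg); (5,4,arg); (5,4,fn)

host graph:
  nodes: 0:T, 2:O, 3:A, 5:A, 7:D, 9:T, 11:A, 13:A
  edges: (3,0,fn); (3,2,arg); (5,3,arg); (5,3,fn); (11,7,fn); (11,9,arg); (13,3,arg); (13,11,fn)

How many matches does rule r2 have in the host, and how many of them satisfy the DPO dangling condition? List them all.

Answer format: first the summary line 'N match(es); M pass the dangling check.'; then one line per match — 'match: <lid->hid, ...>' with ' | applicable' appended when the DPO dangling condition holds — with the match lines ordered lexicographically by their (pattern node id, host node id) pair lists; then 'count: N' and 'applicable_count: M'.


1 match(es); 1 pass the dangling check.
match: 0->13, 1->11, 2->7, 3->9, 4->3 | applicable
count: 1
applicable_count: 1


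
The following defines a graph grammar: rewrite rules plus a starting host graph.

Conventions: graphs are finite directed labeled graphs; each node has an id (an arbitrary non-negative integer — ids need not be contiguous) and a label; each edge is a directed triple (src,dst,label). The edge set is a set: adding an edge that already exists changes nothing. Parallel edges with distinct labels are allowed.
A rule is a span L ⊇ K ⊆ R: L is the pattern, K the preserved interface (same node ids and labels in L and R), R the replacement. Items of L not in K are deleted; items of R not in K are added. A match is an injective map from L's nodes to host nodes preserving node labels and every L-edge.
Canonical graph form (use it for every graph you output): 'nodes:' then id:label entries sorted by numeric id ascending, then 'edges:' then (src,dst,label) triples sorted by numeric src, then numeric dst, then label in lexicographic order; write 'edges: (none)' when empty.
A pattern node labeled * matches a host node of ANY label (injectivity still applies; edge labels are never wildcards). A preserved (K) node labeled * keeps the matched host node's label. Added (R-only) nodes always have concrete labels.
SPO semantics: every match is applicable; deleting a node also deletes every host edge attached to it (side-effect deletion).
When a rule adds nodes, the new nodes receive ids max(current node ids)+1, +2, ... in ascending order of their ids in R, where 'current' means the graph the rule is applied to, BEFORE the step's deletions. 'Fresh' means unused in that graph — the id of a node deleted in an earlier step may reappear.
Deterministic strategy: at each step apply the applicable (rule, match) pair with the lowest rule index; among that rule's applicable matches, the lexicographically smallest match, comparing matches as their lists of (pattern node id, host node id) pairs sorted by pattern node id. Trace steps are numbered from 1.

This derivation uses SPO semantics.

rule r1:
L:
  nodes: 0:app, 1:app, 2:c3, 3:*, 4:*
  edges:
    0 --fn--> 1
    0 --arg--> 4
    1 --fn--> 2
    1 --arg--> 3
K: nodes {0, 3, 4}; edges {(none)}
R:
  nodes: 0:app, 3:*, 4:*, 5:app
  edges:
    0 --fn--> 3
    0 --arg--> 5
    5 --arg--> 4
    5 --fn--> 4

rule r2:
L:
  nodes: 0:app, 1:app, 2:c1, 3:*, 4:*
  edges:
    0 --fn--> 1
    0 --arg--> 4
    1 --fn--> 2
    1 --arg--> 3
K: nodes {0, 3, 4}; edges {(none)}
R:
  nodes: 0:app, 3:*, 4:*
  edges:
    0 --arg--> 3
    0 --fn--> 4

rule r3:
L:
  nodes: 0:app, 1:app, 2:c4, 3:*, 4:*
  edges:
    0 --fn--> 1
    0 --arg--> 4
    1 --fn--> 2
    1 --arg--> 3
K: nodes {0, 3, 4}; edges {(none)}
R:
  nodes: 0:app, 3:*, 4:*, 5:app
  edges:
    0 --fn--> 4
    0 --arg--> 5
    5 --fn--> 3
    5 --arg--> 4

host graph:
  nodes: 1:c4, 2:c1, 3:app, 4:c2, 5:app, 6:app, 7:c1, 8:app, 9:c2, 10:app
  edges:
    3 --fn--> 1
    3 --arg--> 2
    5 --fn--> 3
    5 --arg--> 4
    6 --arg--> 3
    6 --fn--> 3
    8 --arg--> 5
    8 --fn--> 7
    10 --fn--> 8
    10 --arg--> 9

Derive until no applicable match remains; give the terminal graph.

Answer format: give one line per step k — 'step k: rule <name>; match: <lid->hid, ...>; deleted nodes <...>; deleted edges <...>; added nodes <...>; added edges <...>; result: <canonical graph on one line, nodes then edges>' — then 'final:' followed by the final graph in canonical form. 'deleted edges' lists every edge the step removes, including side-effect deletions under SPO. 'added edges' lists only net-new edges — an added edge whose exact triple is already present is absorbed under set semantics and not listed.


step 1: rule r2; match: 0->10, 1->8, 2->7, 3->5, 4->9; deleted nodes 7, 8; deleted edges (8,5,arg); (8,7,fn); (10,8,fn); (10,9,arg); added nodes (none); added edges (10,5,arg); (10,9,fn); result: nodes: 1:c4, 2:c1, 3:app, 4:c2, 5:app, 6:app, 9:c2, 10:app edges: (3,1,fn); (3,2,arg); (5,3,fn); (5,4,arg); (6,3,arg); (6,3,fn); (10,5,arg); (10,9,fn)
step 2: rule r3; match: 0->5, 1->3, 2->1, 3->2, 4->4; deleted nodes 1, 3; deleted edges (3,1,fn); (3,2,arg); (5,3,fn); (5,4,arg); (6,3,arg); (6,3,fn); added nodes 11; added edges (5,4,fn); (5,11,arg); (11,2,fn); (11,4,arg); result: nodes: 2:c1, 4:c2, 5:app, 6:app, 9:c2, 10:app, 11:app edges: (5,4,fn); (5,11,arg); (10,5,arg); (10,9,fn); (11,2,fn); (11,4,arg)
final:
nodes: 2:c1, 4:c2, 5:app, 6:app, 9:c2, 10:app, 11:app
edges: (5,4,fn); (5,11,arg); (10,5,arg); (10,9,fn); (11,2,fn); (11,4,arg)


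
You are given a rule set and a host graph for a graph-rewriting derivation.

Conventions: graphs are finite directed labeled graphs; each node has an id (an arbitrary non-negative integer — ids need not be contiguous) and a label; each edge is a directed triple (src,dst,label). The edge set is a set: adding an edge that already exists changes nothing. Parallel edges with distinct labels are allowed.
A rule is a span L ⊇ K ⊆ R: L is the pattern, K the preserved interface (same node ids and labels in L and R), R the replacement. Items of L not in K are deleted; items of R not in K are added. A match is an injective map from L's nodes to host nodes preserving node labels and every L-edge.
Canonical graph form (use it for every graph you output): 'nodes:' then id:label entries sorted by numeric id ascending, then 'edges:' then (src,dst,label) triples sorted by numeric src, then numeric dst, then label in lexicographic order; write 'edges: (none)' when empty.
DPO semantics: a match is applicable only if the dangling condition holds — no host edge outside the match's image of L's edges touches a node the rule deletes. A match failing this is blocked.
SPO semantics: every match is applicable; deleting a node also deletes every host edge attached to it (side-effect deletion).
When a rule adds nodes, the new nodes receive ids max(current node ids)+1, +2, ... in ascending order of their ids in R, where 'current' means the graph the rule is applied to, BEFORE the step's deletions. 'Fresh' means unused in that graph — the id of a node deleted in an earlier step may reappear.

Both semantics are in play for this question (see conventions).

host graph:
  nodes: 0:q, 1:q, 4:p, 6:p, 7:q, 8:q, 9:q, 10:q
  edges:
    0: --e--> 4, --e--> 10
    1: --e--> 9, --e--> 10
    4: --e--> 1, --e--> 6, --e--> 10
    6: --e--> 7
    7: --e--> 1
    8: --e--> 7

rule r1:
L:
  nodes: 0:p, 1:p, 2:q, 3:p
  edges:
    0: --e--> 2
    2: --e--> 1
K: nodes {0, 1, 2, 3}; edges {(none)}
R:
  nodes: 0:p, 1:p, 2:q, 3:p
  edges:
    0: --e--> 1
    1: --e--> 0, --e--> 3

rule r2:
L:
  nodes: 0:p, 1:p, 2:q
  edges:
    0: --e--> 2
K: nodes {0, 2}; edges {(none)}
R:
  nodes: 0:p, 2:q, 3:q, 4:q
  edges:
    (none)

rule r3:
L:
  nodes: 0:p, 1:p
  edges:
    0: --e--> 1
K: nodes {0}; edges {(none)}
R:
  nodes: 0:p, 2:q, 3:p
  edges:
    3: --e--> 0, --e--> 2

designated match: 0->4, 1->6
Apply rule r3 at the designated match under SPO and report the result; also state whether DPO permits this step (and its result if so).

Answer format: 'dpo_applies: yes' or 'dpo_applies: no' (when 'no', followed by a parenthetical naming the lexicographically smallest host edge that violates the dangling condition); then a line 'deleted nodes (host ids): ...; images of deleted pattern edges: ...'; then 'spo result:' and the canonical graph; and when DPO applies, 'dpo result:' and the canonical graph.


dpo_applies: no
(the rule deletes node 6, which keeps host edge (6,7,e) outside the match image — the dangling condition fails, DPO blocks; SPO proceeds and side-deletes such edges)
deleted nodes (host ids): 6; images of deleted pattern edges: (4,6,e)
spo result:
nodes: 0:q, 1:q, 4:p, 7:q, 8:q, 9:q, 10:q, 11:q, 12:p
edges: (0,4,e); (0,10,e); (1,9,e); (1,10,e); (4,1,e); (4,10,e); (7,1,e); (8,7,e); (12,4,e); (12,11,e)


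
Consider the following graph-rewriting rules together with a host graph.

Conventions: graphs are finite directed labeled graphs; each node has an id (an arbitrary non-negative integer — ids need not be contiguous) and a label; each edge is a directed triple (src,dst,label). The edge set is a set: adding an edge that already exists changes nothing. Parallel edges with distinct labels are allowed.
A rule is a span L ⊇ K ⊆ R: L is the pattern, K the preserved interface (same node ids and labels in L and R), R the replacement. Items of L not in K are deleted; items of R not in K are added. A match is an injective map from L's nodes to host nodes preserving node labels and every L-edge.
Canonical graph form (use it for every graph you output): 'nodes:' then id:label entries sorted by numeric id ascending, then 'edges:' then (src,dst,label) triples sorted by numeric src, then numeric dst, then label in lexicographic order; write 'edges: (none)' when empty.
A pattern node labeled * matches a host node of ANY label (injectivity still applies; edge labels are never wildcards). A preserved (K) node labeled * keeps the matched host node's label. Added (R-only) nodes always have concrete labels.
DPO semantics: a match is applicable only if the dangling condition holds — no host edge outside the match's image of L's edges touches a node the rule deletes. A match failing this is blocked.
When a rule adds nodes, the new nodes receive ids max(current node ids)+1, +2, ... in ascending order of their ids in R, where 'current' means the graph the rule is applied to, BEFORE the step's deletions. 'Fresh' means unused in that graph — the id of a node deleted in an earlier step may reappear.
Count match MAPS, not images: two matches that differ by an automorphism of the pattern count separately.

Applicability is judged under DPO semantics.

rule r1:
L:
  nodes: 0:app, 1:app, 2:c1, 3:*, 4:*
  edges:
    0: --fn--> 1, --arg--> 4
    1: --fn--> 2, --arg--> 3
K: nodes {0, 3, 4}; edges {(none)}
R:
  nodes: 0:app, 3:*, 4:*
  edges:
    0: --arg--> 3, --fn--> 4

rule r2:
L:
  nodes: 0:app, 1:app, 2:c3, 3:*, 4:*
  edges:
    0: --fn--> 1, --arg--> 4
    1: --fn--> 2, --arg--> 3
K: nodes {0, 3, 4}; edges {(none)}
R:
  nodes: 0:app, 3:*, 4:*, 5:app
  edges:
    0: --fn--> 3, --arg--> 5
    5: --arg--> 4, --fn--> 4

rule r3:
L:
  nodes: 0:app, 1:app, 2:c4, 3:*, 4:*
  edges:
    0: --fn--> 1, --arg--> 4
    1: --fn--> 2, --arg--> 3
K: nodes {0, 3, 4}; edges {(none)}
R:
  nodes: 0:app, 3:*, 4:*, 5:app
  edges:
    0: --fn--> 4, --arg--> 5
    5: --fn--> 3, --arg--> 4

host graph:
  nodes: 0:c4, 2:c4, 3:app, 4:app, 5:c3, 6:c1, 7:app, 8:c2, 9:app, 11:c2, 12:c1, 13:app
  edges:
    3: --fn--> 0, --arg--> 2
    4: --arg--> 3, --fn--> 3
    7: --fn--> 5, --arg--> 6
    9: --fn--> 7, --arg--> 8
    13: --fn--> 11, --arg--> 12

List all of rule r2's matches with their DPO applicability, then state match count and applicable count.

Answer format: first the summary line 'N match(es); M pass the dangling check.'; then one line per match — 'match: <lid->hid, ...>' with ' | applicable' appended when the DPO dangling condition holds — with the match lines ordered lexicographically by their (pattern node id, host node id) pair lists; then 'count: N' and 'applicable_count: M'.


1 match(es); 1 pass the dangling check.
match: 0->9, 1->7, 2->5, 3->6, 4->8 | applicable
count: 1
applicable_count: 1


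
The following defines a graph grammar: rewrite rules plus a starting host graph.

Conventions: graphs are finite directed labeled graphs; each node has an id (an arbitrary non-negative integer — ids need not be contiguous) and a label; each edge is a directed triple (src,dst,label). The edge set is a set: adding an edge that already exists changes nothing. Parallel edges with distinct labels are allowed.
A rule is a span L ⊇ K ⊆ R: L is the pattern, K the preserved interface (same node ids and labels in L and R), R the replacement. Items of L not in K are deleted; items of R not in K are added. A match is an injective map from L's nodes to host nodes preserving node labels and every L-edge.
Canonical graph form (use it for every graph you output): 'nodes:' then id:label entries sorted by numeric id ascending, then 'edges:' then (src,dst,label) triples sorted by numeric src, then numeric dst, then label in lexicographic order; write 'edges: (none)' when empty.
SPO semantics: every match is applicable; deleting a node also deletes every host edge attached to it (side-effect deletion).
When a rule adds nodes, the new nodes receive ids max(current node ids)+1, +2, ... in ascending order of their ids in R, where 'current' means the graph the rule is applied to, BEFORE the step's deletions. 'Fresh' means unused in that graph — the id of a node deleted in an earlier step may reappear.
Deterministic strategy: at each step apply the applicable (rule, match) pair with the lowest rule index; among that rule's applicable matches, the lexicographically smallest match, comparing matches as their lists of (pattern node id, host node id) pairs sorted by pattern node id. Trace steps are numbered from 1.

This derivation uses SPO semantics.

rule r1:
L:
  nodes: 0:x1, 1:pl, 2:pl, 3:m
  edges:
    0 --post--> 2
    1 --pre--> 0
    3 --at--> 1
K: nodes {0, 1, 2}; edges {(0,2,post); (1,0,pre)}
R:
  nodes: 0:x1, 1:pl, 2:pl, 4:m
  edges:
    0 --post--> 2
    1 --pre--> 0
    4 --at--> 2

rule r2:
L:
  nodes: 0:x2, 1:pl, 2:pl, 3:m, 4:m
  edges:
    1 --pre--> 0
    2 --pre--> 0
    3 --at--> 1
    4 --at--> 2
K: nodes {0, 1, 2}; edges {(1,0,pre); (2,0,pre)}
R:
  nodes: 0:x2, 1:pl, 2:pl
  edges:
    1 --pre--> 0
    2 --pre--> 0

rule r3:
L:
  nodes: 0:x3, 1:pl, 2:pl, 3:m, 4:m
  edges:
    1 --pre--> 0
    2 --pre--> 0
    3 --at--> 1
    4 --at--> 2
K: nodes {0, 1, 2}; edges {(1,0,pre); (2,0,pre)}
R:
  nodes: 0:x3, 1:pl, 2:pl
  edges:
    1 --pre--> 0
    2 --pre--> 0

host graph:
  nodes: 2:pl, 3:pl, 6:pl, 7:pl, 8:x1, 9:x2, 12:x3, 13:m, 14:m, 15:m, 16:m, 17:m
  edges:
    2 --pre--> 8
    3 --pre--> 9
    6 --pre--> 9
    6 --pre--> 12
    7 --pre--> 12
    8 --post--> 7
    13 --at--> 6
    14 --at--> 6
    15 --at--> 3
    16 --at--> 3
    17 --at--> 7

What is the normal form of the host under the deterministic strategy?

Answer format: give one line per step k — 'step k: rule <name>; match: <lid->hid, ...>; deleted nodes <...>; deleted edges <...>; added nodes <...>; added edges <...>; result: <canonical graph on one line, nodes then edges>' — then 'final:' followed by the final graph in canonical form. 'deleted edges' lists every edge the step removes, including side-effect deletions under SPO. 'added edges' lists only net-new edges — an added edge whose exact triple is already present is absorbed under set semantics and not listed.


step 1: rule r2; match: 0->9, 1->3, 2->6, 3->15, 4->13; deleted nodes 13, 15; deleted edges (13,6,at); (15,3,at); added nodes (none); added edges (none); result: nodes: 2:pl, 3:pl, 6:pl, 7:pl, 8:x1, 9:x2, 12:x3, 14:m, 16:m, 17:m edges: (2,8,pre); (3,9,pre); (6,9,pre); (6,12,pre); (7,12,pre); (8,7,post); (14,6,at); (16,3,at); (17,7,at)
step 2: rule r2; match: 0->9, 1->3, 2->6, 3->16, 4->14; deleted nodes 14, 16; deleted edges (14,6,at); (16,3,at); added nodes (none); added edges (none); result: nodes: 2:pl, 3:pl, 6:pl, 7:pl, 8:x1, 9:x2, 12:x3, 17:m edges: (2,8,pre); (3,9,pre); (6,9,pre); (6,12,pre); (7,12,pre); (8,7,post); (17,7,at)
final:
nodes: 2:pl, 3:pl, 6:pl, 7:pl, 8:x1, 9:x2, 12:x3, 17:m
edges: (2,8,pre); (3,9,pre); (6,9,pre); (6,12,pre); (7,12,pre); (8,7,post); (17,7,at)


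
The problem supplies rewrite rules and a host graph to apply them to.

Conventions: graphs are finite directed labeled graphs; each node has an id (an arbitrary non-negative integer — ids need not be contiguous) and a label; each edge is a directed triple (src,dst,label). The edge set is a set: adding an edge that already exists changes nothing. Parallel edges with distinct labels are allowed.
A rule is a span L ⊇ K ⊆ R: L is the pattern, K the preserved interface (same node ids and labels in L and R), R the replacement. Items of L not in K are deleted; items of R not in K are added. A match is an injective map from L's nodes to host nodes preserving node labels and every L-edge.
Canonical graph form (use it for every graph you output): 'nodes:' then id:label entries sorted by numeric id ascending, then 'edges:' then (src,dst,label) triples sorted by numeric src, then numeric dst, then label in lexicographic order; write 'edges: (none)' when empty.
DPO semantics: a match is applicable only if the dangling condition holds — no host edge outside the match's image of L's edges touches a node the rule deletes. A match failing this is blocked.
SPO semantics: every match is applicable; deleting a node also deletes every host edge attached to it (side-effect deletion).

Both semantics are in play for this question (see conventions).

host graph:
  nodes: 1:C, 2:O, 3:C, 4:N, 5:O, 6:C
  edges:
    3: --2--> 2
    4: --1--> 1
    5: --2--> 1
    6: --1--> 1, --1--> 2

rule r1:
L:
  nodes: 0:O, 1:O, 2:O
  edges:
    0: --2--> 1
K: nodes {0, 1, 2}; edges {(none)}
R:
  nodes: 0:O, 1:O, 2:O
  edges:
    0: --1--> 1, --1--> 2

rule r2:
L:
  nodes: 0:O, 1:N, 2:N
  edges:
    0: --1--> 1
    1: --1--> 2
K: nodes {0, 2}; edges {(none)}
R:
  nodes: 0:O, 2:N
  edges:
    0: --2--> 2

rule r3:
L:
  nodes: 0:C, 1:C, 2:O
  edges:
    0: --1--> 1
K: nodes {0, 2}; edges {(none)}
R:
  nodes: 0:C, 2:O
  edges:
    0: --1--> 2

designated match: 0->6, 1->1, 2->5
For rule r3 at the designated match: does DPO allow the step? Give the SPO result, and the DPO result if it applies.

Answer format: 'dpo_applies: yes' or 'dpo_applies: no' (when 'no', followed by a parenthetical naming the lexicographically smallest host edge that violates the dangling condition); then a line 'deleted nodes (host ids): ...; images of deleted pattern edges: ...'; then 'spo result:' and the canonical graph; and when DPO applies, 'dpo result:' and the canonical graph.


dpo_applies: no
(the rule deletes node 1, which keeps host edge (4,1,1) outside the match image — the dangling condition fails, DPO blocks; SPO proceeds and side-deletes such edges)
deleted nodes (host ids): 1; images of deleted pattern edges: (6,1,1)
spo result:
nodes: 2:O, 3:C, 4:N, 5:O, 6:C
edges: (3,2,2); (6,2,1); (6,5,1)


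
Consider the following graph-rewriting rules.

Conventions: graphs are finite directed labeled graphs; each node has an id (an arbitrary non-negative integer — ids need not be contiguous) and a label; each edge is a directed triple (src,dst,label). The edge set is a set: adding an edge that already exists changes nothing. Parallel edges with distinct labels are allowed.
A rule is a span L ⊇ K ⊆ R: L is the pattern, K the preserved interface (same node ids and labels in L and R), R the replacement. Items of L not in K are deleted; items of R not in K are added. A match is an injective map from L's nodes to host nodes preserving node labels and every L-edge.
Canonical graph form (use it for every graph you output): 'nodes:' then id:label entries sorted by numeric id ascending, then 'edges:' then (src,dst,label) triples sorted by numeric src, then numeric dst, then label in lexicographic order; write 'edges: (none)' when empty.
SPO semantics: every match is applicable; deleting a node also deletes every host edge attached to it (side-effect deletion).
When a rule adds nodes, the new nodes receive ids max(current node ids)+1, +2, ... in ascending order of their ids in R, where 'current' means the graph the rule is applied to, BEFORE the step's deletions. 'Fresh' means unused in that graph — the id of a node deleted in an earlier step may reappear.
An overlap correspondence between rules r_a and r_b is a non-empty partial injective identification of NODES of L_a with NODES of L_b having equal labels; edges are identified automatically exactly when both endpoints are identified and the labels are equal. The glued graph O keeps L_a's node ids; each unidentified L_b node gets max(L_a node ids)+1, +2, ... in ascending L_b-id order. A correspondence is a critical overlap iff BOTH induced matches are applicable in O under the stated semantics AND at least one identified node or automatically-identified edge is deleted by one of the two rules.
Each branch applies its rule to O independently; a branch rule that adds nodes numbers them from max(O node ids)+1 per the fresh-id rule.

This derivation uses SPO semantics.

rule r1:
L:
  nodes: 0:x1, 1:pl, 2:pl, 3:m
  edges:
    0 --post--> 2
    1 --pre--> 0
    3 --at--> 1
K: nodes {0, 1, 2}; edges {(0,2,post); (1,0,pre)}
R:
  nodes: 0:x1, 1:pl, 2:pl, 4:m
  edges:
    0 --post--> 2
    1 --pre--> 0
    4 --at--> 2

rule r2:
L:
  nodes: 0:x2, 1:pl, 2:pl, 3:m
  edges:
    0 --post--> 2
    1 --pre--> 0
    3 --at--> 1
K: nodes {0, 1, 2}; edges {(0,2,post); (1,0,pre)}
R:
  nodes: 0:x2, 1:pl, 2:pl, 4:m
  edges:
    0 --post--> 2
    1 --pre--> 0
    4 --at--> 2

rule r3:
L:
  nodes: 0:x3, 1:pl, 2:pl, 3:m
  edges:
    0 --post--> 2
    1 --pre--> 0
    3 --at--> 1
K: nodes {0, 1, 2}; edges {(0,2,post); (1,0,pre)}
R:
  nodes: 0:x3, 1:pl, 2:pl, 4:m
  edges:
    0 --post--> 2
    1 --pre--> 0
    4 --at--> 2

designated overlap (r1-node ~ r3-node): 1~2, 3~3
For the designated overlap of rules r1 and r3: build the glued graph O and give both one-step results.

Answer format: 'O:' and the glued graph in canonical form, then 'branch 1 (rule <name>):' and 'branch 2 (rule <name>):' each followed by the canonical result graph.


O:
nodes: 0:x1, 1:pl, 2:pl, 3:m, 4:x3, 5:pl
edges: (0,2,post); (1,0,pre); (3,1,at); (3,5,at); (4,1,post); (5,4,pre)
branch 1 (rule r1):
nodes: 0:x1, 1:pl, 2:pl, 4:x3, 5:pl, 6:m
edges: (0,2,post); (1,0,pre); (4,1,post); (5,4,pre); (6,2,at)
branch 2 (rule r3):
nodes: 0:x1, 1:pl, 2:pl, 4:x3, 5:pl, 6:m
edges: (0,2,post); (1,0,pre); (4,1,post); (5,4,pre); (6,1,at)
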